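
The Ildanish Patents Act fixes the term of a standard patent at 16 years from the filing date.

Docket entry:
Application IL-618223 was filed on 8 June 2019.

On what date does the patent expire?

2035-06-08

Filing date + 16 years → 8 June 2035.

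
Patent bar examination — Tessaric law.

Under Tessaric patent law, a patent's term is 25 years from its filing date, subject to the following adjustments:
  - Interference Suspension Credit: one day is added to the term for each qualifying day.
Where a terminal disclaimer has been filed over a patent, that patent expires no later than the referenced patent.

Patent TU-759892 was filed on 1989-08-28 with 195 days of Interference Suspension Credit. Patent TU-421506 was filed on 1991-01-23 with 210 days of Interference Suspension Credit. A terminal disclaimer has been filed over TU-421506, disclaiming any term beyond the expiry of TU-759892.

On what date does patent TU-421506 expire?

March 11, 2015

Natural term of TU-421506:
  Base: filing + 25 years → 23 January 2016.
  Interference Suspension Credit: +210 days → 20 August 2016.
Expiry of referenced patent TU-759892:
  Base: filing + 25 years → 28 August 2014.
  Interference Suspension Credit: +195 days → 11 March 2015.
Terminal disclaimer: TU-421506 expires on the earlier of 20 August 2016 and 11 March 2015.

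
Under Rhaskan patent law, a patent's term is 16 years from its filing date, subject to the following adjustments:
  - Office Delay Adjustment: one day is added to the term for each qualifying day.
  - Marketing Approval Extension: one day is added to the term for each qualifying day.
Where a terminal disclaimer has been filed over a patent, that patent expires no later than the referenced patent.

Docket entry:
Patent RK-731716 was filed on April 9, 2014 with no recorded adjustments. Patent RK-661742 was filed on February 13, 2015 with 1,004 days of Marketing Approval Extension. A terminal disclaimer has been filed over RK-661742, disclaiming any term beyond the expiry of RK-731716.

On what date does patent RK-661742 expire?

Natural term of RK-661742:
  Base: filing + 16 years → 13 February 2031.
  Marketing Approval Extension: +1004 days → 13 November 2033.
Expiry of referenced patent RK-731716:
  Base: filing + 16 years → 9 April 2030.
Terminal disclaimer: RK-661742 expires on the earlier of 13 November 2033 and 9 April 2030.

April 9, 2030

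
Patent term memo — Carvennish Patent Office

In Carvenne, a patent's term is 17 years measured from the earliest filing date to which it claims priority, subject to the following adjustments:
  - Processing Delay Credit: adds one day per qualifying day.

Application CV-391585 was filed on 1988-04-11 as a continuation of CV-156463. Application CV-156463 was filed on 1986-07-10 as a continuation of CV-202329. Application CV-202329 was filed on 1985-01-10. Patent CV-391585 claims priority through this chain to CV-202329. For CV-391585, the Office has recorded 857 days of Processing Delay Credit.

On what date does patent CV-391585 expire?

Earliest priority filing: 10 January 1985.
Base term: 10 January 1985 + 17 years → 10 January 2002.
Processing Delay Credit: +857 days → 16 May 2004.

May 16, 2004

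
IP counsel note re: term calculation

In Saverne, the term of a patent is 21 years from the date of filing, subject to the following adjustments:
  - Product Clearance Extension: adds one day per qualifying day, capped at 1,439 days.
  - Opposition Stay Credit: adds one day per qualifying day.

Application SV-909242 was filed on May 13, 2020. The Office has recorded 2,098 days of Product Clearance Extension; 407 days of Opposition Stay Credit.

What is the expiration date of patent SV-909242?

June 2, 2046

Base term: filing date + 21 years → 13 May 2041.
Product Clearance Extension: 2098 days claimed exceeds the 1439-day cap, so +1439 days → 21 April 2045.
Opposition Stay Credit: +407 days → 2 June 2046.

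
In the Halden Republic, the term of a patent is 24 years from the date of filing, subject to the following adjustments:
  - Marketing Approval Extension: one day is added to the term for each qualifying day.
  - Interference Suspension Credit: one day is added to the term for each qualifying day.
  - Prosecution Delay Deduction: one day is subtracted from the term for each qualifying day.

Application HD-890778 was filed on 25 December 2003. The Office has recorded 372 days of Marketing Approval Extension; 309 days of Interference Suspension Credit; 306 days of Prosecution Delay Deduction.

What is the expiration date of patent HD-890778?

2029-01-03

Base term: filing date + 24 years → 25 December 2027.
Marketing Approval Extension: +372 days → 31 December 2028.
Interference Suspension Credit: +309 days → 5 November 2029.
Prosecution Delay Deduction: −306 days → 3 January 2029.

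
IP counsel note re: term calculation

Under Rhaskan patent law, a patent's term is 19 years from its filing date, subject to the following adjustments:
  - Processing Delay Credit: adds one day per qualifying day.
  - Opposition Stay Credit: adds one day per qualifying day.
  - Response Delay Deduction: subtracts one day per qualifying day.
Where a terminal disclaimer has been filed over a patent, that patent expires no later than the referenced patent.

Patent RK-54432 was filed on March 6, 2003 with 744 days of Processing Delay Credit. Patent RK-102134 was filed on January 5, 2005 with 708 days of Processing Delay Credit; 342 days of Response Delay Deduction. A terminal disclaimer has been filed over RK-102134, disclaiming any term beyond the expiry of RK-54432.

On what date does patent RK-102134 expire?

Natural term of RK-102134:
  Base: filing + 19 years → 5 January 2024.
  Processing Delay Credit: +708 days → 13 December 2025.
  Response Delay Deduction: −342 days → 5 January 2025.
Expiry of referenced patent RK-54432:
  Base: filing + 19 years → 6 March 2022.
  Processing Delay Credit: +744 days → 19 March 2024.
Terminal disclaimer: RK-102134 expires on the earlier of 5 January 2025 and 19 March 2024.

2024-03-19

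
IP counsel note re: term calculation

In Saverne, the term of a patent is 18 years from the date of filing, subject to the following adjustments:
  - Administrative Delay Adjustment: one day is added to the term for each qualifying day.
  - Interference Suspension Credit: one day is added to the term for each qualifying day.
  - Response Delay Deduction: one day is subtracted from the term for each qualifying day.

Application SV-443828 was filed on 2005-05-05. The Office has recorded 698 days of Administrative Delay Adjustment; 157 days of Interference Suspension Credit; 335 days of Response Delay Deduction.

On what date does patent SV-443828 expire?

October 6, 2024

Base term: filing date + 18 years → 5 May 2023.
Administrative Delay Adjustment: +698 days → 2 April 2025.
Interference Suspension Credit: +157 days → 6 September 2025.
Response Delay Deduction: −335 days → 6 October 2024.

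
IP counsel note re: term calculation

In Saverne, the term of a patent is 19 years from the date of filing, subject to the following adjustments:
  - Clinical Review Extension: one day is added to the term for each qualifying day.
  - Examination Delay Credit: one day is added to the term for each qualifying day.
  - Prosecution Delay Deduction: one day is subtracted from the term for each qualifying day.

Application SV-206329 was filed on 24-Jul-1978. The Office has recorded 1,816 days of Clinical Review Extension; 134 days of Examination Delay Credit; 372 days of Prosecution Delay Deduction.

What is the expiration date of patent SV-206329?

November 18, 2001

Base term: filing date + 19 years → 24 July 1997.
Clinical Review Extension: +1816 days → 14 July 2002.
Examination Delay Credit: +134 days → 25 November 2002.
Prosecution Delay Deduction: −372 days → 18 November 2001.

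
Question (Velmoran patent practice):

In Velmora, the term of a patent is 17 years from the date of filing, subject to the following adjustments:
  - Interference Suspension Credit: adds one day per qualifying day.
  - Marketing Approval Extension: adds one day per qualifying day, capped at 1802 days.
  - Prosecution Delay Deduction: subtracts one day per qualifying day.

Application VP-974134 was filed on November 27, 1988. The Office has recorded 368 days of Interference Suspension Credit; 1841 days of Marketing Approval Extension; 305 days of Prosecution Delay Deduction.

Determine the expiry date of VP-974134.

January 5, 2011

Base term: filing date + 17 years → 27 November 2005.
Interference Suspension Credit: +368 days → 30 November 2006.
Marketing Approval Extension: 1841 days claimed exceeds the 1802-day cap, so +1802 days → 6 November 2011.
Prosecution Delay Deduction: −305 days → 5 January 2011.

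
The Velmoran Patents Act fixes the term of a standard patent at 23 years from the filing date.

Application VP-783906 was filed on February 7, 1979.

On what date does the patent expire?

2002-02-07

Filing date + 23 years → 7 February 2002.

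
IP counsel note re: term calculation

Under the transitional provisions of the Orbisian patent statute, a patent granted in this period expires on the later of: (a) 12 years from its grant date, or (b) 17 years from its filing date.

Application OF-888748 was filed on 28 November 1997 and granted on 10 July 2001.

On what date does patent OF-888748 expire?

(a) grant + 12 years → 10 July 2013.
(b) filing + 17 years → 28 November 2014.
Later of the two: 28 November 2014.

2014-11-28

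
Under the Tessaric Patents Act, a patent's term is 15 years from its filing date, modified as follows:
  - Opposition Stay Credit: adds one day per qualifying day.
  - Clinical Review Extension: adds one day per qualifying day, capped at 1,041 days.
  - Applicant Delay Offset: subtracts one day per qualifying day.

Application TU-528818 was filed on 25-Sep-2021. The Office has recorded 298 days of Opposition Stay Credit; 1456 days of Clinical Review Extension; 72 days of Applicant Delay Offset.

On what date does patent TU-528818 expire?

2040-03-15

Base term: filing date + 15 years → 25 September 2036.
Opposition Stay Credit: +298 days → 20 July 2037.
Clinical Review Extension: 1456 days claimed exceeds the 1041-day cap, so +1041 days → 26 May 2040.
Applicant Delay Offset: −72 days → 15 March 2040.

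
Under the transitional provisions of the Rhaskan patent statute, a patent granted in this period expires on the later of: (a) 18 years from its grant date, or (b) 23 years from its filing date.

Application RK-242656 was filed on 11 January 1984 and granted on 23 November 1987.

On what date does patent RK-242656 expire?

2007-01-11

(a) grant + 18 years → 23 November 2005.
(b) filing + 23 years → 11 January 2007.
Later of the two: 11 January 2007.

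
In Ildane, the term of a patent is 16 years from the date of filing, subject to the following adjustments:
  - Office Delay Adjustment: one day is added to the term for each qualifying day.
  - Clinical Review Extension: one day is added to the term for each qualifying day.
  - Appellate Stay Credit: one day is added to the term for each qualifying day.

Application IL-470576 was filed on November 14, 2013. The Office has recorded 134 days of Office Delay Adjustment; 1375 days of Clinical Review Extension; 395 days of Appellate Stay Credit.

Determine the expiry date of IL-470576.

2035-01-31

Base term: filing date + 16 years → 14 November 2029.
Office Delay Adjustment: +134 days → 28 March 2030.
Clinical Review Extension: +1375 days → 1 January 2034.
Appellate Stay Credit: +395 days → 31 January 2035.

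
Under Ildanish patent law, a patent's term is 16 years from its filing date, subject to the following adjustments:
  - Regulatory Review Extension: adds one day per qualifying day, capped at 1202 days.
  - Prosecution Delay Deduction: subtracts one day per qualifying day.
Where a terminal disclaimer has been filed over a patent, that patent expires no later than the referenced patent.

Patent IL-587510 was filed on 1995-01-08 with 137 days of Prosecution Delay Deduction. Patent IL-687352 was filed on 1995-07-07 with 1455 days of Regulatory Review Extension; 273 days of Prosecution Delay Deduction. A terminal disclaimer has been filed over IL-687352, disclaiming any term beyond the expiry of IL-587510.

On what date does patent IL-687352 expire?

Natural term of IL-687352:
  Base: filing + 16 years → 7 July 2011.
  Regulatory Review Extension: 1455 days claimed exceeds the 1202-day cap, so +1202 days → 21 October 2014.
  Prosecution Delay Deduction: −273 days → 21 January 2014.
Expiry of referenced patent IL-587510:
  Base: filing + 16 years → 8 January 2011.
  Prosecution Delay Deduction: −137 days → 24 August 2010.
Terminal disclaimer: IL-687352 expires on the earlier of 21 January 2014 and 24 August 2010.

August 24, 2010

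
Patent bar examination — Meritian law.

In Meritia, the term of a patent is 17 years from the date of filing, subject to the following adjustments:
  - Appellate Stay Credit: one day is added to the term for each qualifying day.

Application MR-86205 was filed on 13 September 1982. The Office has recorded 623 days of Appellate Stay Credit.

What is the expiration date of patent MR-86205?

May 28, 2001

Base term: filing date + 17 years → 13 September 1999.
Appellate Stay Credit: +623 days → 28 May 2001.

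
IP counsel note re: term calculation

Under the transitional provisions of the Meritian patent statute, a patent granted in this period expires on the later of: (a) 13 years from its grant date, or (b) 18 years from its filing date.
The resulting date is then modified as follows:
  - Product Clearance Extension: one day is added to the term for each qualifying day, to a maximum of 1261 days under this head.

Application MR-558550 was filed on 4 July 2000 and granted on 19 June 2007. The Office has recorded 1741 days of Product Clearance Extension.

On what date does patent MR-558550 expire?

December 2, 2023

(a) grant + 13 years → 19 June 2020.
(b) filing + 18 years → 4 July 2018.
Later of the two: 19 June 2020.
Product Clearance Extension: 1741 days claimed exceeds the 1261-day cap, so +1261 days → 2 December 2023.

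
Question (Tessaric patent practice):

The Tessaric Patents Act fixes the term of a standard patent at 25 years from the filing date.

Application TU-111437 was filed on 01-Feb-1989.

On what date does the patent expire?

2014-02-01

Filing date + 25 years → 1 February 2014.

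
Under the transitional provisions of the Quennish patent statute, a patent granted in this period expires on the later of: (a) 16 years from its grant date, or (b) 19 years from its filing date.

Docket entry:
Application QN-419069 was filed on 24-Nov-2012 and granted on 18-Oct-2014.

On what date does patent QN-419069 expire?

(a) grant + 16 years → 18 October 2030.
(b) filing + 19 years → 24 November 2031.
Later of the two: 24 November 2031.

November 24, 2031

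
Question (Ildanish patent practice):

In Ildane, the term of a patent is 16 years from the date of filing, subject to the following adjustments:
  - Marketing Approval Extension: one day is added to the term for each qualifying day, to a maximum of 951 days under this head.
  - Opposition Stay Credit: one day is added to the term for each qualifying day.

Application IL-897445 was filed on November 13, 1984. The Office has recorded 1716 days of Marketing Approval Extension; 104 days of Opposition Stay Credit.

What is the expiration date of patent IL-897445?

2003-10-04

Base term: filing date + 16 years → 13 November 2000.
Marketing Approval Extension: 1716 days claimed exceeds the 951-day cap, so +951 days → 22 June 2003.
Opposition Stay Credit: +104 days → 4 October 2003.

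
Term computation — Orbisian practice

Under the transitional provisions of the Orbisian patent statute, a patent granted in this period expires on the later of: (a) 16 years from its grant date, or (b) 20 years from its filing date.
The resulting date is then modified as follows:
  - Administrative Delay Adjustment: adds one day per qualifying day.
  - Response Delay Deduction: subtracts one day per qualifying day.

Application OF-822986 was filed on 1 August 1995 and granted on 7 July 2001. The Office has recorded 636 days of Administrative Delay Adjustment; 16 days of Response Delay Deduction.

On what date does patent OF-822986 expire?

(a) grant + 16 years → 7 July 2017.
(b) filing + 20 years → 1 August 2015.
Later of the two: 7 July 2017.
Administrative Delay Adjustment: +636 days → 4 April 2019.
Response Delay Deduction: −16 days → 19 March 2019.

2019-03-19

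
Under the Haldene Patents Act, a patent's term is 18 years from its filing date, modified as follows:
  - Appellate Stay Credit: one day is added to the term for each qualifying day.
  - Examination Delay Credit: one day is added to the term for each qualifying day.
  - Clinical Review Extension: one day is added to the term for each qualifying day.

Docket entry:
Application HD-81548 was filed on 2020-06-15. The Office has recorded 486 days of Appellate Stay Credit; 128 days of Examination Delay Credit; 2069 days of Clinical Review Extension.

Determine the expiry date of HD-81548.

October 19, 2045

Base term: filing date + 18 years → 15 June 2038.
Appellate Stay Credit: +486 days → 14 October 2039.
Examination Delay Credit: +128 days → 19 February 2040.
Clinical Review Extension: +2069 days → 19 October 2045.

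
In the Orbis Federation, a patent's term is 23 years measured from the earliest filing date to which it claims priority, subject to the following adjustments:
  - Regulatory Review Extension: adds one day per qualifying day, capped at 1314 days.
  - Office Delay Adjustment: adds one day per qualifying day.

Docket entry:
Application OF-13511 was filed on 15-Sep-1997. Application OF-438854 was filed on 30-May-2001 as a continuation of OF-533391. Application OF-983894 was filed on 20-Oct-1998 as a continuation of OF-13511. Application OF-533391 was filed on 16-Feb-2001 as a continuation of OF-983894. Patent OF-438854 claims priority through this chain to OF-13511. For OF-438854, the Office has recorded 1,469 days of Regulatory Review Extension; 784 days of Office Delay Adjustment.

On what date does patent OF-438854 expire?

Earliest priority filing: 15 September 1997.
Base term: 15 September 1997 + 23 years → 15 September 2020.
Regulatory Review Extension: 1469 days claimed exceeds the 1314-day cap, so +1314 days → 21 April 2024.
Office Delay Adjustment: +784 days → 14 June 2026.

2026-06-14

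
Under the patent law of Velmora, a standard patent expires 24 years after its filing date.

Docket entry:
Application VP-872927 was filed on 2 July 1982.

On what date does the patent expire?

2006-07-02

Filing date + 24 years → 2 July 2006.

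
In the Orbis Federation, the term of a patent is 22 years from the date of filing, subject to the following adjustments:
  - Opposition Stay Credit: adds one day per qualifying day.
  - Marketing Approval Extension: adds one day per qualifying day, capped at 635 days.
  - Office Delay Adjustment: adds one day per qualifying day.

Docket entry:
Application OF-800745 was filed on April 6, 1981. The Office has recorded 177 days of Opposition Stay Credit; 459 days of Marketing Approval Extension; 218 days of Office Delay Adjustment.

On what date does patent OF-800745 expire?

August 7, 2005

Base term: filing date + 22 years → 6 April 2003.
Opposition Stay Credit: +177 days → 30 September 2003.
Marketing Approval Extension: 459 days (within the 635-day cap) → +459 days → 1 January 2005.
Office Delay Adjustment: +218 days → 7 August 2005.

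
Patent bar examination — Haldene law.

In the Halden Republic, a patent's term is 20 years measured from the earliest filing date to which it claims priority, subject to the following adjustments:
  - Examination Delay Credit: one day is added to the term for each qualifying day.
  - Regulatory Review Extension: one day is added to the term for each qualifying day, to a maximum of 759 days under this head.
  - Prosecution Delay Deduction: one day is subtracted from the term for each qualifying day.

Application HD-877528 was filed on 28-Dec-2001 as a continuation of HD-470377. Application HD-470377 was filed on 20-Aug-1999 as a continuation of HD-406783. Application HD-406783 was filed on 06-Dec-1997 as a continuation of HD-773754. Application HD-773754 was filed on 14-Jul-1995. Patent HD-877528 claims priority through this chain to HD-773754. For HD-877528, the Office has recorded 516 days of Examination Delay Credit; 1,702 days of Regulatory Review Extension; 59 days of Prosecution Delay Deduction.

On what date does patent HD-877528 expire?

2018-11-11

Earliest priority filing: 14 July 1995.
Base term: 14 July 1995 + 20 years → 14 July 2015.
Examination Delay Credit: +516 days → 11 December 2016.
Regulatory Review Extension: 1702 days claimed exceeds the 759-day cap, so +759 days → 9 January 2019.
Prosecution Delay Deduction: −59 days → 11 November 2018.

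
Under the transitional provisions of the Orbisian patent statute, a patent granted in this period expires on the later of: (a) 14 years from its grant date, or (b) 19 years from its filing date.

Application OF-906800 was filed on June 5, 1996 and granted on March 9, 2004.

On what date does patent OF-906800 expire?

2018-03-09

(a) grant + 14 years → 9 March 2018.
(b) filing + 19 years → 5 June 2015.
Later of the two: 9 March 2018.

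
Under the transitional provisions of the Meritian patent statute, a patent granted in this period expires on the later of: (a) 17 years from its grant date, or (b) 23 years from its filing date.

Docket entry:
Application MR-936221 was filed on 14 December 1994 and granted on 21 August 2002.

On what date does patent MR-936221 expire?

2019-08-21

(a) grant + 17 years → 21 August 2019.
(b) filing + 23 years → 14 December 2017.
Later of the two: 21 August 2019.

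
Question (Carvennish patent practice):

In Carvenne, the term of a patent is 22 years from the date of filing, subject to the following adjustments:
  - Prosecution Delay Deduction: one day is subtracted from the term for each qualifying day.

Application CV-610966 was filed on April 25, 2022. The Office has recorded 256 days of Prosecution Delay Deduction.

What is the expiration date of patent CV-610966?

2043-08-13

Base term: filing date + 22 years → 25 April 2044.
Prosecution Delay Deduction: −256 days → 13 August 2043.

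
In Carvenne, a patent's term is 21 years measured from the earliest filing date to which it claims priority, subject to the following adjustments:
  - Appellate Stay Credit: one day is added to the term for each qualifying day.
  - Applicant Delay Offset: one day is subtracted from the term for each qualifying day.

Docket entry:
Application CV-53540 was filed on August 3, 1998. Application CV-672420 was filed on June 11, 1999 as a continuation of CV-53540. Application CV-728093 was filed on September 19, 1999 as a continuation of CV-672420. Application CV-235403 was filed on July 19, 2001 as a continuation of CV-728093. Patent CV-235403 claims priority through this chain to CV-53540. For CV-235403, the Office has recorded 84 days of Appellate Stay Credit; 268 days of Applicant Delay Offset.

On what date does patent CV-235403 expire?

2019-01-31

Earliest priority filing: 3 August 1998.
Base term: 3 August 1998 + 21 years → 3 August 2019.
Appellate Stay Credit: +84 days → 26 October 2019.
Applicant Delay Offset: −268 days → 31 January 2019.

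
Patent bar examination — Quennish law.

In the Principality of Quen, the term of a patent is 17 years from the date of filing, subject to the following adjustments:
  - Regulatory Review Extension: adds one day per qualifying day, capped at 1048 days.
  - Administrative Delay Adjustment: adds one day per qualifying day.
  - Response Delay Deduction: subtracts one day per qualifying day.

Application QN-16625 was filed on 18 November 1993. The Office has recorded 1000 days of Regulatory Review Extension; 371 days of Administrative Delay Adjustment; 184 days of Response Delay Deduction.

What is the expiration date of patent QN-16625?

February 17, 2014

Base term: filing date + 17 years → 18 November 2010.
Regulatory Review Extension: 1000 days (within the 1048-day cap) → +1000 days → 14 August 2013.
Administrative Delay Adjustment: +371 days → 20 August 2014.
Response Delay Deduction: −184 days → 17 February 2014.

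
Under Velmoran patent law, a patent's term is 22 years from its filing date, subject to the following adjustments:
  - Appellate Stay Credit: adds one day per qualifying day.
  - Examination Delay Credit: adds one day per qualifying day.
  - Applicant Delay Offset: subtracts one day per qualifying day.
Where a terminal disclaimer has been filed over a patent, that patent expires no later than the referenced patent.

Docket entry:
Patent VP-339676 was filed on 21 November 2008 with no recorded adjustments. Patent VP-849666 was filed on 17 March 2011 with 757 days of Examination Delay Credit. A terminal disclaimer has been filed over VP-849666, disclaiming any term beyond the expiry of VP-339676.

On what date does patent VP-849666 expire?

Natural term of VP-849666:
  Base: filing + 22 years → 17 March 2033.
  Examination Delay Credit: +757 days → 13 April 2035.
Expiry of referenced patent VP-339676:
  Base: filing + 22 years → 21 November 2030.
Terminal disclaimer: VP-849666 expires on the earlier of 13 April 2035 and 21 November 2030.

November 21, 2030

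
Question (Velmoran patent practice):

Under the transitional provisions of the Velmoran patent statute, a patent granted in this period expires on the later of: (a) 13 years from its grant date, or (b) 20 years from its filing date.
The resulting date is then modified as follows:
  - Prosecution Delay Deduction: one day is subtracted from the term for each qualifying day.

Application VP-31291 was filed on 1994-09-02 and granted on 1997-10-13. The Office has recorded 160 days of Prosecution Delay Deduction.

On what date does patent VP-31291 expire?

March 26, 2014

(a) grant + 13 years → 13 October 2010.
(b) filing + 20 years → 2 September 2014.
Later of the two: 2 September 2014.
Prosecution Delay Deduction: −160 days → 26 March 2014.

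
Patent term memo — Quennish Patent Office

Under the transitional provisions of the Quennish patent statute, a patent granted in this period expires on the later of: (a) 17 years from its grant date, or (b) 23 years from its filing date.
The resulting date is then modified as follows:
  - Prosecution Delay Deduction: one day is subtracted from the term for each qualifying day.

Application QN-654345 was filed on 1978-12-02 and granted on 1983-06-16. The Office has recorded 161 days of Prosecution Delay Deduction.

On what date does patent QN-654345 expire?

June 24, 2001

(a) grant + 17 years → 16 June 2000.
(b) filing + 23 years → 2 December 2001.
Later of the two: 2 December 2001.
Prosecution Delay Deduction: −161 days → 24 June 2001.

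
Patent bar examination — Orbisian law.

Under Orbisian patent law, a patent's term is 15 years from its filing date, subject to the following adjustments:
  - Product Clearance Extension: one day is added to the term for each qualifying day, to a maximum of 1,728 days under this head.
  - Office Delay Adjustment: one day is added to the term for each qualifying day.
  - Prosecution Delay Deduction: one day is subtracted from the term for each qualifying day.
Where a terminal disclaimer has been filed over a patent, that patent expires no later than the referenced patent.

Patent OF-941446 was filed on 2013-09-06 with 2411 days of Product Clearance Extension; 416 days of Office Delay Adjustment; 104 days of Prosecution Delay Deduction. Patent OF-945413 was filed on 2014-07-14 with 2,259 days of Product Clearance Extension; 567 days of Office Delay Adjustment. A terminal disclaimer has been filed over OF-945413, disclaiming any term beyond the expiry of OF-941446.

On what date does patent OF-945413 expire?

Natural term of OF-945413:
  Base: filing + 15 years → 14 July 2029.
  Product Clearance Extension: 2259 days claimed exceeds the 1728-day cap, so +1728 days → 7 April 2034.
  Office Delay Adjustment: +567 days → 26 October 2035.
Expiry of referenced patent OF-941446:
  Base: filing + 15 years → 6 September 2028.
  Product Clearance Extension: 2411 days claimed exceeds the 1728-day cap, so +1728 days → 31 May 2033.
  Office Delay Adjustment: +416 days → 21 July 2034.
  Prosecution Delay Deduction: −104 days → 8 April 2034.
Terminal disclaimer: OF-945413 expires on the earlier of 26 October 2035 and 8 April 2034.

2034-04-08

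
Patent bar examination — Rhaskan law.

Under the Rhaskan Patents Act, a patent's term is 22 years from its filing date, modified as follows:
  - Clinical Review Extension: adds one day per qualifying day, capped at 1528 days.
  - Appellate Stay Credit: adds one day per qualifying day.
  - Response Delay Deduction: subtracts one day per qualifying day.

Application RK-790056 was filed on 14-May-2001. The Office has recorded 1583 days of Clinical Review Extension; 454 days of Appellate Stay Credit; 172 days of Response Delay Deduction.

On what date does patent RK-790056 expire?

April 27, 2028

Base term: filing date + 22 years → 14 May 2023.
Clinical Review Extension: 1583 days claimed exceeds the 1528-day cap, so +1528 days → 20 July 2027.
Appellate Stay Credit: +454 days → 16 October 2028.
Response Delay Deduction: −172 days → 27 April 2028.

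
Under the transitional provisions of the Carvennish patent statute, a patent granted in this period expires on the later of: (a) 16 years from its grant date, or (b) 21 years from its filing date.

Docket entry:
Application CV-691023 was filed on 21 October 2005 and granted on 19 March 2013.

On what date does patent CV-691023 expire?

2029-03-19

(a) grant + 16 years → 19 March 2029.
(b) filing + 21 years → 21 October 2026.
Later of the two: 19 March 2029.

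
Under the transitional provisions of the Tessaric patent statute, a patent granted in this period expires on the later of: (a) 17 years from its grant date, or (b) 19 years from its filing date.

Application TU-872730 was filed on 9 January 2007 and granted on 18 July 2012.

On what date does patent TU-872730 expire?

(a) grant + 17 years → 18 July 2029.
(b) filing + 19 years → 9 January 2026.
Later of the two: 18 July 2029.

2029-07-18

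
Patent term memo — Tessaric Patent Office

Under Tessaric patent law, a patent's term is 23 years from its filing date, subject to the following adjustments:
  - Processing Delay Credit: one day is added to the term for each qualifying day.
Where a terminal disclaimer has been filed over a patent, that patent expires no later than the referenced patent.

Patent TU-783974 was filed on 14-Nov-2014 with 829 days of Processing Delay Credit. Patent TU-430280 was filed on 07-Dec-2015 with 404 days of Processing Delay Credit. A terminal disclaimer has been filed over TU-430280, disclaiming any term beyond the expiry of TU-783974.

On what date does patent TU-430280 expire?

January 15, 2040

Natural term of TU-430280:
  Base: filing + 23 years → 7 December 2038.
  Processing Delay Credit: +404 days → 15 January 2040.
Expiry of referenced patent TU-783974:
  Base: filing + 23 years → 14 November 2037.
  Processing Delay Credit: +829 days → 21 February 2040.
Terminal disclaimer: TU-430280 expires on the earlier of 15 January 2040 and 21 February 2040.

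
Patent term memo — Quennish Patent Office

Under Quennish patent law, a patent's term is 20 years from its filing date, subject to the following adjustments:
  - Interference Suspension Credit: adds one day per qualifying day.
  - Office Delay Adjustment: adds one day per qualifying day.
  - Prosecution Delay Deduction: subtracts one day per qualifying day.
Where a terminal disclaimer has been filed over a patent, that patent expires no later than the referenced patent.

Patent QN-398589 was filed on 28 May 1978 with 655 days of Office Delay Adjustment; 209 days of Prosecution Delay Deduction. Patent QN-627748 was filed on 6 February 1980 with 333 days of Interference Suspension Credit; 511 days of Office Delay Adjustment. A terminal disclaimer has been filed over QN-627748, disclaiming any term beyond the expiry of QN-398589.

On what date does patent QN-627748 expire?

Natural term of QN-627748:
  Base: filing + 20 years → 6 February 2000.
  Interference Suspension Credit: +333 days → 4 January 2001.
  Office Delay Adjustment: +511 days → 30 May 2002.
Expiry of referenced patent QN-398589:
  Base: filing + 20 years → 28 May 1998.
  Office Delay Adjustment: +655 days → 13 March 2000.
  Prosecution Delay Deduction: −209 days → 17 August 1999.
Terminal disclaimer: QN-627748 expires on the earlier of 30 May 2002 and 17 August 1999.

1999-08-17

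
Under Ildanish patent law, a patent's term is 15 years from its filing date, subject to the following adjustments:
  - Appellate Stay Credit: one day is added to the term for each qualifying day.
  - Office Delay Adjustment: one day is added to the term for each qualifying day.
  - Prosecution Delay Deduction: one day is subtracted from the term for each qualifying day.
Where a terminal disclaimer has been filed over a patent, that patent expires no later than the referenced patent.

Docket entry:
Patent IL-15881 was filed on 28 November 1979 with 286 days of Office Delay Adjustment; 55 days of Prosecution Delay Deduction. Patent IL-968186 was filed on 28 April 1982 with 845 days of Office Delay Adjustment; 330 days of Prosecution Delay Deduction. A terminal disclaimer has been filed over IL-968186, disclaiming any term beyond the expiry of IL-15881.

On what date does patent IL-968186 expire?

Natural term of IL-968186:
  Base: filing + 15 years → 28 April 1997.
  Office Delay Adjustment: +845 days → 21 August 1999.
  Prosecution Delay Deduction: −330 days → 25 September 1998.
Expiry of referenced patent IL-15881:
  Base: filing + 15 years → 28 November 1994.
  Office Delay Adjustment: +286 days → 10 September 1995.
  Prosecution Delay Deduction: −55 days → 17 July 1995.
Terminal disclaimer: IL-968186 expires on the earlier of 25 September 1998 and 17 July 1995.

1995-07-17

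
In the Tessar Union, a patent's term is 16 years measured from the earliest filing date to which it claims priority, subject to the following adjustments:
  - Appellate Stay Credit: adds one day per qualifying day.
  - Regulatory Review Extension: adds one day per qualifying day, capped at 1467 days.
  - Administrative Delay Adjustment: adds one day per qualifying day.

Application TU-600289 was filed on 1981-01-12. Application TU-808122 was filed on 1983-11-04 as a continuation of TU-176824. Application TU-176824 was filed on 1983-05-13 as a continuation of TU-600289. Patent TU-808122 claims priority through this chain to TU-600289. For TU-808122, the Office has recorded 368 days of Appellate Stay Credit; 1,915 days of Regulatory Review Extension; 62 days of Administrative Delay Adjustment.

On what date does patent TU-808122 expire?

March 24, 2002

Earliest priority filing: 12 January 1981.
Base term: 12 January 1981 + 16 years → 12 January 1997.
Appellate Stay Credit: +368 days → 15 January 1998.
Regulatory Review Extension: 1915 days claimed exceeds the 1467-day cap, so +1467 days → 21 January 2002.
Administrative Delay Adjustment: +62 days → 24 March 2002.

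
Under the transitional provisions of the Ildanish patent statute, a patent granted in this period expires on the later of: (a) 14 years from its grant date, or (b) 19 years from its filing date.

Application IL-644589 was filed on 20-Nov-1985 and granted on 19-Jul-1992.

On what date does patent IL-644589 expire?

(a) grant + 14 years → 19 July 2006.
(b) filing + 19 years → 20 November 2004.
Later of the two: 19 July 2006.

2006-07-19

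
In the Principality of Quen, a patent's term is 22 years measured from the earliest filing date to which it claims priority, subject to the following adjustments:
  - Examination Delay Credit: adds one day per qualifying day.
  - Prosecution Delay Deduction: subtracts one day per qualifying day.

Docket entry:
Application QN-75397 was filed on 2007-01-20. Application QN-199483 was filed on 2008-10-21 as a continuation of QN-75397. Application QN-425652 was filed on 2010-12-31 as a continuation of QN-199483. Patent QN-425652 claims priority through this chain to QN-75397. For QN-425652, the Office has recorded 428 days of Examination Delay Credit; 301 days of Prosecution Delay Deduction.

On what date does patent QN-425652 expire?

2029-05-27

Earliest priority filing: 20 January 2007.
Base term: 20 January 2007 + 22 years → 20 January 2029.
Examination Delay Credit: +428 days → 24 March 2030.
Prosecution Delay Deduction: −301 days → 27 May 2029.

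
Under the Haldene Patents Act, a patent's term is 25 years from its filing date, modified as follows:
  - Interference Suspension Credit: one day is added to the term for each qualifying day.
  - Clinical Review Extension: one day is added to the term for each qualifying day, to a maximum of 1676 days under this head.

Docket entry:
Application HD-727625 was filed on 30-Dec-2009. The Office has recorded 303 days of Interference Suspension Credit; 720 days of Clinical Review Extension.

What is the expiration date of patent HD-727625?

2037-10-18

Base term: filing date + 25 years → 30 December 2034.
Interference Suspension Credit: +303 days → 29 October 2035.
Clinical Review Extension: 720 days (within the 1676-day cap) → +720 days → 18 October 2037.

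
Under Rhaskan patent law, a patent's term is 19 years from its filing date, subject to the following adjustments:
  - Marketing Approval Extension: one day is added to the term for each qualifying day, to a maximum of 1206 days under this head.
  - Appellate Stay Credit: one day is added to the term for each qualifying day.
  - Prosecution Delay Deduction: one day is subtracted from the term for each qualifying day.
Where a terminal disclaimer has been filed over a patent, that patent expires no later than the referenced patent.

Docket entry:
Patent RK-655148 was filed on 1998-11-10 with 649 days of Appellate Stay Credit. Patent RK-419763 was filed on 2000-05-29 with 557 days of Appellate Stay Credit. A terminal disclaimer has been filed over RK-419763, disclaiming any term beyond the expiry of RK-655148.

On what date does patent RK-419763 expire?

Natural term of RK-419763:
  Base: filing + 19 years → 29 May 2019.
  Appellate Stay Credit: +557 days → 6 December 2020.
Expiry of referenced patent RK-655148:
  Base: filing + 19 years → 10 November 2017.
  Appellate Stay Credit: +649 days → 21 August 2019.
Terminal disclaimer: RK-419763 expires on the earlier of 6 December 2020 and 21 August 2019.

2019-08-21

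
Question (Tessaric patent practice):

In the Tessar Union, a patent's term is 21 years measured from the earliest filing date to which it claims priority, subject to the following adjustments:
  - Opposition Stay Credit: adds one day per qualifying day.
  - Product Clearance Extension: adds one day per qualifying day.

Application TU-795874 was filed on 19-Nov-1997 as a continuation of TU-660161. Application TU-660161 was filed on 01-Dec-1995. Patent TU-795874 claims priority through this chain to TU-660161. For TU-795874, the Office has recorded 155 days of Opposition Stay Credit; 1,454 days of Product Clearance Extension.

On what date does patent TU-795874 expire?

Earliest priority filing: 1 December 1995.
Base term: 1 December 1995 + 21 years → 1 December 2016.
Opposition Stay Credit: +155 days → 5 May 2017.
Product Clearance Extension: +1454 days → 28 April 2021.

2021-04-28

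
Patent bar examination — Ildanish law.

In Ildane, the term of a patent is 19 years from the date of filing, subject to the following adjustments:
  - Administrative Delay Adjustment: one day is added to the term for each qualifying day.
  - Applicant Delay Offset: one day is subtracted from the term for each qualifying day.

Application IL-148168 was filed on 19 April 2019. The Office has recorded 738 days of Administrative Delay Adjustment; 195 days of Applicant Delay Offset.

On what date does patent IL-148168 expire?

October 14, 2039

Base term: filing date + 19 years → 19 April 2038.
Administrative Delay Adjustment: +738 days → 26 April 2040.
Applicant Delay Offset: −195 days → 14 October 2039.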